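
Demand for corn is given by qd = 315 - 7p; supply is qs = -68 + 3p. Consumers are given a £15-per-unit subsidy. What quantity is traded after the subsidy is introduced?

q' = 78.4

Pre-subsidy: 315 - 7p = -68 + 3p gives p* = 38.3, q* = 46.9.
With the rebate, buyers effectively pay pb = ps − 15, where ps is the price sellers receive.
Demand in terms of ps becomes qd = 315 − 7(ps − 15) = 420 - 7ps. Setting this equal to supply: 420 - 7ps = -68 + 3ps, so ps = 48.8.
Buyers pay pb = 48.8 − 15 = 33.8; q' = -68 + 3·48.8 = 78.4.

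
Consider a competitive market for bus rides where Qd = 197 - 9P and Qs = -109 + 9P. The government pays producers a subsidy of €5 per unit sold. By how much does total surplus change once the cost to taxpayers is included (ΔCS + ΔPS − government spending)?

Net change in total surplus = -€56.25

Pre-subsidy: 197 - 9P = -109 + 9P gives P* = 17, Q* = 44.
With the subsidy, sellers receive Ps = Pb + 5 for each unit, where Pb is the price buyers pay.
Supply in terms of Pb becomes Qs = -109 + 9(Pb + 5) = -64 + 9Pb. Setting this equal to demand: 197 - 9Pb = -64 + 9Pb, so Pb = 14.5.
Sellers receive Ps = 14.5 + 5 = 19.5; Q' = 197 − 9·14.5 = 66.5.
ΔCS = ½(44 + 66.5)(17 − 14.5) = 138.125; ΔPS = ½(44 + 66.5)(19.5 − 17) = 138.125.
Government spending = 5 × 66.5 = 332.5.
Net change = 138.125 + 138.125 − 332.5 = -56.25. The loss equals the DWL triangle ½·5·22.5.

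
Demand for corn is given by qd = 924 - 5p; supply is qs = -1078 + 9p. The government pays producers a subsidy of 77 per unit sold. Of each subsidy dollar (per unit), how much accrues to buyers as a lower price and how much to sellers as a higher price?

Pre-subsidy: 924 - 5p = -1078 + 9p gives p* = 143, q* = 209.
With the subsidy, sellers receive ps = pb + 77 for each unit, where pb is the price buyers pay.
Supply in terms of pb becomes qs = -1078 + 9(pb + 77) = -385 + 9pb. Setting this equal to demand: 924 - 5pb = -385 + 9pb, so pb = 93.5.
Sellers receive ps = 93.5 + 77 = 170.5; q' = 924 − 5·93.5 = 456.5.
Buyers' price falls by p* − pb = 143 − 93.5 = 49.5; sellers' price rises by ps − p* = 170.5 − 143 = 27.5.

Buyers gain 49.5 per unit; sellers gain 27.5 per unit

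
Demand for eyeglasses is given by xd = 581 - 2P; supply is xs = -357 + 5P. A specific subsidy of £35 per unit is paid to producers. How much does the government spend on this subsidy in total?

Government cost = £12705

Pre-subsidy: 581 - 2P = -357 + 5P gives P* = 134, x* = 313.
With the subsidy, sellers receive Ps = Pb + 35 for each unit, where Pb is the price buyers pay.
Supply in terms of Pb becomes xs = -357 + 5(Pb + 35) = -182 + 5Pb. Setting this equal to demand: 581 - 2Pb = -182 + 5Pb, so Pb = 109.
Sellers receive Ps = 109 + 35 = 144; x' = 581 − 2·109 = 363.
Government outlay = subsidy × quantity = 35 × 363 = 12705.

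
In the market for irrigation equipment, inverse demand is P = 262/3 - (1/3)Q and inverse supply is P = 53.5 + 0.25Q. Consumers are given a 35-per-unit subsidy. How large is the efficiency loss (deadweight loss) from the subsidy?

Pre-subsidy: 262/3 - (1/3)Q = 53.5 + 0.25Q gives Q* = 58 and P* = 68.
With the rebate, buyers effectively pay Pb = Ps − 35, where Ps is the price sellers receive.
On the curves, Pb = 262/3 - (1/3)Q and Ps = 53.5 + 0.25Q; the wedge Ps − Pb = 35 gives 53.5 + 0.25Q − (262/3 - (1/3)Q) = 35, so Q' = 118.
Then Pb = 262/3 − (1/3)·118 = 48 and Ps = 53.5 + 0.25·118 = 83.
The subsidy expands output by 118 − 58 = 60 past the efficient level; on those units the gap between marginal cost and willingness to pay runs from 0 up to 35.
DWL = ½ × 35 × 60 = 1050.

Deadweight loss = 1050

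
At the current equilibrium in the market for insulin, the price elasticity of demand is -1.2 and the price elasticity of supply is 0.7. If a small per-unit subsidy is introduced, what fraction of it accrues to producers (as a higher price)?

For a small subsidy around the equilibrium, the benefit split depends on the relative slopes, which at a point are proportional to the elasticities.
Buyer share = εs/(εs + |εd|) = 0.7/(0.7 + 1.2) = 7/19; seller share = |εd|/(εs + |εd|) = 12/19.
So producers capture 12/19 of the subsidy.

Producer share = 12/19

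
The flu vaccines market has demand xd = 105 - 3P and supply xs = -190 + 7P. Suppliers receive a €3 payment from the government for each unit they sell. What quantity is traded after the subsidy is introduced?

Pre-subsidy: 105 - 3P = -190 + 7P gives P* = 29.5, x* = 16.5.
With the subsidy, sellers receive Ps = Pb + 3 for each unit, where Pb is the price buyers pay.
Supply in terms of Pb becomes xs = -190 + 7(Pb + 3) = -169 + 7Pb. Setting this equal to demand: 105 - 3Pb = -169 + 7Pb, so Pb = 27.4.
Sellers receive Ps = 27.4 + 3 = 30.4; x' = 105 − 3·27.4 = 22.8.

x' = 22.8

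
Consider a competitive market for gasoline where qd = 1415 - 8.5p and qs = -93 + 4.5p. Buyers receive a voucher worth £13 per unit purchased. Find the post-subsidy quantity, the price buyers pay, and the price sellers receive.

Pre-subsidy: 1415 - 8.5p = -93 + 4.5p gives p* = 116, q* = 429.
With the rebate, buyers effectively pay pb = ps − 13, where ps is the price sellers receive.
Demand in terms of ps becomes qd = 1415 − 8.5(ps − 13) = 1525.5 - 8.5ps. Setting this equal to supply: 1525.5 - 8.5ps = -93 + 4.5ps, so ps = 124.5.
Buyers pay pb = 124.5 − 13 = 111.5; q' = -93 + 4.5·124.5 = 467.25.

q' = 467.25; buyers pay £111.5; sellers receive £124.5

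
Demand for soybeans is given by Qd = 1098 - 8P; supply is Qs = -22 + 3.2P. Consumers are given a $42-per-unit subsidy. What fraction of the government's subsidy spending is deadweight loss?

Pre-subsidy: 1098 - 8P = -22 + 3.2P gives P* = 100, Q* = 298.
With the rebate, buyers effectively pay Pb = Ps − 42, where Ps is the price sellers receive.
Demand in terms of Ps becomes Qd = 1098 − 8(Ps − 42) = 1434 - 8Ps. Setting this equal to supply: 1434 - 8Ps = -22 + 3.2Ps, so Ps = 130.
Buyers pay Pb = 130 − 42 = 88; Q' = -22 + 3.2·130 = 394.
ΔCS = ½(298 + 394)(100 − 88) = 4152; ΔPS = ½(298 + 394)(130 − 100) = 10380.
Government spending = 42 × 394 = 16548.
DWL = ½ × 42 × (394 − 298) = 2016; fraction = 2016 / 16548 = 24/197.

DWL / government spending = 24/197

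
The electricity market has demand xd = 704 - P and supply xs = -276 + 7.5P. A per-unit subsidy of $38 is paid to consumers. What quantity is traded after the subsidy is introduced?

x' = 10578/17

Pre-subsidy: 704 - P = -276 + 7.5P gives P* = 1960/17, x* = 10008/17.
With the rebate, buyers effectively pay Pb = Ps − 38, where Ps is the price sellers receive.
Demand in terms of Ps becomes xd = 704 − 1(Ps − 38) = 742 - Ps. Setting this equal to supply: 742 - Ps = -276 + 7.5Ps, so Ps = 2036/17.
Buyers pay Pb = 2036/17 − 38 = 1390/17; x' = -276 + 7.5·(2036/17) = 10578/17.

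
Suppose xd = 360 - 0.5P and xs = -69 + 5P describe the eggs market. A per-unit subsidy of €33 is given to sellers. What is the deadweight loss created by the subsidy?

Deadweight loss = €247.5

Pre-subsidy: 360 - 0.5P = -69 + 5P gives P* = 78, x* = 321.
With the subsidy, sellers receive Ps = Pb + 33 for each unit, where Pb is the price buyers pay.
Supply in terms of Pb becomes xs = -69 + 5(Pb + 33) = 96 + 5Pb. Setting this equal to demand: 360 - 0.5Pb = 96 + 5Pb, so Pb = 48.
Sellers receive Ps = 48 + 33 = 81; x' = 360 − 0.5·48 = 336.
The subsidy expands output by 336 − 321 = 15 past the efficient level; on those units the gap between marginal cost and willingness to pay runs from 0 up to 33.
DWL = ½ × 33 × 15 = 247.5.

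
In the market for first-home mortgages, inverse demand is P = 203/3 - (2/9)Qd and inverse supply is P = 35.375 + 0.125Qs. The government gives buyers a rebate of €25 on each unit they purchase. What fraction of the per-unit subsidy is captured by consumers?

Pre-subsidy: 203/3 - (2/9)Q = 35.375 + 0.125Q gives Q* = 93 and P* = 47.
With the rebate, buyers effectively pay Pb = Ps − 25, where Ps is the price sellers receive.
On the curves, Pb = 203/3 - (2/9)Q and Ps = 35.375 + 0.125Q; the wedge Ps − Pb = 25 gives 35.375 + 0.125Q − (203/3 - (2/9)Q) = 25, so Q' = 165.
Then Pb = 203/3 − (2/9)·165 = 31 and Ps = 35.375 + 0.125·165 = 56.
Buyers' price falls by P* − Pb = 47 − 31 = 16; sellers' price rises by Ps − P* = 56 − 47 = 9.
So consumers capture 16/25 = 0.64 of each unit of subsidy.

Consumer share = 0.64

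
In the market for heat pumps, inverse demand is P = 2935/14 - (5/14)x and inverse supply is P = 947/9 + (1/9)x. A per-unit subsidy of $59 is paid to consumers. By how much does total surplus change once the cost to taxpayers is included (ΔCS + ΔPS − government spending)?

Pre-subsidy: 2935/14 - (5/14)x = 947/9 + (1/9)x gives x* = 223 and P* = 130.
With the rebate, buyers effectively pay Pb = Ps − 59, where Ps is the price sellers receive.
On the curves, Pb = 2935/14 - (5/14)x and Ps = 947/9 + (1/9)x; the wedge Ps − Pb = 59 gives 947/9 + (1/9)x − (2935/14 - (5/14)x) = 59, so x' = 349.
Then Pb = 2935/14 − (5/14)·349 = 85 and Ps = 947/9 + (1/9)·349 = 144.
ΔCS = ½(223 + 349)(130 − 85) = 12870; ΔPS = ½(223 + 349)(144 − 130) = 4004.
Government spending = 59 × 349 = 20591.
Net change = 12870 + 4004 − 20591 = -3717. The loss equals the DWL triangle ½·59·126.

Net change in total surplus = -$3717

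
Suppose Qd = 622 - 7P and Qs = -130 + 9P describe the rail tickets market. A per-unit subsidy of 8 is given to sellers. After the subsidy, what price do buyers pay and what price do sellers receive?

Pre-subsidy: 622 - 7P = -130 + 9P gives P* = 47, Q* = 293.
With the subsidy, sellers receive Ps = Pb + 8 for each unit, where Pb is the price buyers pay.
Supply in terms of Pb becomes Qs = -130 + 9(Pb + 8) = -58 + 9Pb. Setting this equal to demand: 622 - 7Pb = -58 + 9Pb, so Pb = 42.5.
Sellers receive Ps = 42.5 + 8 = 50.5; Q' = 622 − 7·42.5 = 324.5.

Buyers pay 42.5; sellers receive 50.5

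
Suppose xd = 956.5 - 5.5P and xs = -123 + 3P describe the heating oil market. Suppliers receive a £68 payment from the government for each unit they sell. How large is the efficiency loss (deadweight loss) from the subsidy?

Pre-subsidy: 956.5 - 5.5P = -123 + 3P gives P* = 127, x* = 258.
With the subsidy, sellers receive Ps = Pb + 68 for each unit, where Pb is the price buyers pay.
Supply in terms of Pb becomes xs = -123 + 3(Pb + 68) = 81 + 3Pb. Setting this equal to demand: 956.5 - 5.5Pb = 81 + 3Pb, so Pb = 103.
Sellers receive Ps = 103 + 68 = 171; x' = 956.5 − 5.5·103 = 390.
The subsidy expands output by 390 − 258 = 132 past the efficient level; on those units the gap between marginal cost and willingness to pay runs from 0 up to 68.
DWL = ½ × 68 × 132 = 4488.

Deadweight loss = £4488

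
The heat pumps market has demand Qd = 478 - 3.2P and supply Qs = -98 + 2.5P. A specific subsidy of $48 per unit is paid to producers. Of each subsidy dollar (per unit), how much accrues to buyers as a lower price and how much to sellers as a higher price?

Pre-subsidy: 478 - 3.2P = -98 + 2.5P gives P* = 1920/19, Q* = 2938/19.
With the subsidy, sellers receive Ps = Pb + 48 for each unit, where Pb is the price buyers pay.
Supply in terms of Pb becomes Qs = -98 + 2.5(Pb + 48) = 22 + 2.5Pb. Setting this equal to demand: 478 - 3.2Pb = 22 + 2.5Pb, so Pb = 80.
Sellers receive Ps = 80 + 48 = 128; Q' = 478 − 3.2·80 = 222.
Buyers' price falls by P* − Pb = 1920/19 − 80 = 400/19; sellers' price rises by Ps − P* = 128 − 1920/19 = 512/19.

Buyers gain 400/19 per unit; sellers gain 512/19 per unit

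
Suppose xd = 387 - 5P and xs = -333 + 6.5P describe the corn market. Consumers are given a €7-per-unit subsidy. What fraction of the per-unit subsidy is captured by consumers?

Pre-subsidy: 387 - 5P = -333 + 6.5P gives P* = 1440/23, x* = 1701/23.
With the rebate, buyers effectively pay Pb = Ps − 7, where Ps is the price sellers receive.
Demand in terms of Ps becomes xd = 387 − 5(Ps − 7) = 422 - 5Ps. Setting this equal to supply: 422 - 5Ps = -333 + 6.5Ps, so Ps = 1510/23.
Buyers pay Pb = 1510/23 − 7 = 1349/23; x' = -333 + 6.5·(1510/23) = 2156/23.
Buyers' price falls by P* − Pb = 1440/23 − 1349/23 = 91/23; sellers' price rises by Ps − P* = 1510/23 − 1440/23 = 70/23.
So consumers capture (91/23)/7 = 13/23 of each unit of subsidy.

Consumer share = 13/23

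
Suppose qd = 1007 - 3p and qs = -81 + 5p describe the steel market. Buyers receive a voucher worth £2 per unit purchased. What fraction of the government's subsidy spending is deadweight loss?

DWL / government spending = 15/4822

Pre-subsidy: 1007 - 3p = -81 + 5p gives p* = 136, q* = 599.
With the rebate, buyers effectively pay pb = ps − 2, where ps is the price sellers receive.
Demand in terms of ps becomes qd = 1007 − 3(ps − 2) = 1013 - 3ps. Setting this equal to supply: 1013 - 3ps = -81 + 5ps, so ps = 136.75.
Buyers pay pb = 136.75 − 2 = 134.75; q' = -81 + 5·136.75 = 602.75.
ΔCS = ½(599 + 602.75)(136 − 134.75) = 751.09375; ΔPS = ½(599 + 602.75)(136.75 − 136) = 450.65625.
Government spending = 2 × 602.75 = 1205.5.
DWL = ½ × 2 × (602.75 − 599) = 3.75; fraction = 3.75 / 1205.5 = 15/4822.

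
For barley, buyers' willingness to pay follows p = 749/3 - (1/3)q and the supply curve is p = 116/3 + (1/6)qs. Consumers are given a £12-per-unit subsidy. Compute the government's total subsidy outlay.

Pre-subsidy: 749/3 - (1/3)q = 116/3 + (1/6)q gives q* = 422 and p* = 109.
With the rebate, buyers effectively pay pb = ps − 12, where ps is the price sellers receive.
On the curves, pb = 749/3 - (1/3)q and ps = 116/3 + (1/6)q; the wedge ps − pb = 12 gives 116/3 + (1/6)q − (749/3 - (1/3)q) = 12, so q' = 446.
Then pb = 749/3 − (1/3)·446 = 101 and ps = 116/3 + (1/6)·446 = 113.
Government outlay = subsidy × quantity = 12 × 446 = 5352.

Government cost = £5352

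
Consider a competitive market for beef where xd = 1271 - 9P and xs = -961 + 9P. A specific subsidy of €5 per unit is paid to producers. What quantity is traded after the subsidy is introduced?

Pre-subsidy: 1271 - 9P = -961 + 9P gives P* = 124, x* = 155.
With the subsidy, sellers receive Ps = Pb + 5 for each unit, where Pb is the price buyers pay.
Supply in terms of Pb becomes xs = -961 + 9(Pb + 5) = -916 + 9Pb. Setting this equal to demand: 1271 - 9Pb = -916 + 9Pb, so Pb = 121.5.
Sellers receive Ps = 121.5 + 5 = 126.5; x' = 1271 − 9·121.5 = 177.5.

x' = 177.5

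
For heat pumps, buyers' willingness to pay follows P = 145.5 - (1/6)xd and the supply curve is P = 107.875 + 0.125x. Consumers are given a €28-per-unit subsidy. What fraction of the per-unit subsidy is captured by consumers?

Pre-subsidy: 145.5 - (1/6)x = 107.875 + 0.125x gives x* = 129 and P* = 124.
With the rebate, buyers effectively pay Pb = Ps − 28, where Ps is the price sellers receive.
On the curves, Pb = 145.5 - (1/6)x and Ps = 107.875 + 0.125x; the wedge Ps − Pb = 28 gives 107.875 + 0.125x − (145.5 - (1/6)x) = 28, so x' = 225.
Then Pb = 145.5 − (1/6)·225 = 108 and Ps = 107.875 + 0.125·225 = 136.
Buyers' price falls by P* − Pb = 124 − 108 = 16; sellers' price rises by Ps − P* = 136 − 124 = 12.
So consumers capture 16/28 = 4/7 of each unit of subsidy.

Consumer share = 4/7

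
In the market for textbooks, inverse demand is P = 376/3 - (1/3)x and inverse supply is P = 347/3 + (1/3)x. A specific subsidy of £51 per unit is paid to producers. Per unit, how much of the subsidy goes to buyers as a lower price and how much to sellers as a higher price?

Pre-subsidy: 376/3 - (1/3)x = 347/3 + (1/3)x gives x* = 14.5 and P* = 120.5.
With the subsidy, sellers receive Ps = Pb + 51 for each unit, where Pb is the price buyers pay.
On the curves, Pb = 376/3 - (1/3)x and Ps = 347/3 + (1/3)x; the wedge Ps − Pb = 51 gives 347/3 + (1/3)x − (376/3 - (1/3)x) = 51, so x' = 91.
Then Pb = 376/3 − (1/3)·91 = 95 and Ps = 347/3 + (1/3)·91 = 146.
Buyers' price falls by P* − Pb = 120.5 − 95 = 25.5; sellers' price rises by Ps − P* = 146 − 120.5 = 25.5.

Buyers gain £25.5 per unit; sellers gain £25.5 per unit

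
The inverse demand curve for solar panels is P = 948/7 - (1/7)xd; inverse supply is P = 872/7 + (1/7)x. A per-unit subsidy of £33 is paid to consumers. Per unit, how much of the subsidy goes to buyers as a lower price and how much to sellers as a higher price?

Buyers gain £16.5 per unit; sellers gain £16.5 per unit

Pre-subsidy: 948/7 - (1/7)x = 872/7 + (1/7)x gives x* = 38 and P* = 130.
With the rebate, buyers effectively pay Pb = Ps − 33, where Ps is the price sellers receive.
On the curves, Pb = 948/7 - (1/7)x and Ps = 872/7 + (1/7)x; the wedge Ps − Pb = 33 gives 872/7 + (1/7)x − (948/7 - (1/7)x) = 33, so x' = 153.5.
Then Pb = 948/7 − (1/7)·153.5 = 113.5 and Ps = 872/7 + (1/7)·153.5 = 146.5.
Buyers' price falls by P* − Pb = 130 − 113.5 = 16.5; sellers' price rises by Ps − P* = 146.5 − 130 = 16.5.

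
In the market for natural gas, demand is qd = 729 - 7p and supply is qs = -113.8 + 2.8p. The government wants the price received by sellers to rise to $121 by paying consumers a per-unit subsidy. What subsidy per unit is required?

Required subsidy s = $49 per unit

At a seller price of 121, quantity supplied is -113.8 + 2.8·121 = 225.
Buyers absorb 225 only when they pay pb with 729 − 7·pb = 225, i.e. pb = 72.
s = ps − pb = 121 − 72 = 49.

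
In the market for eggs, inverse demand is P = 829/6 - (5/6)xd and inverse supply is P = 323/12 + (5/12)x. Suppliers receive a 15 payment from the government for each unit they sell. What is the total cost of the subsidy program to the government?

Pre-subsidy: 829/6 - (5/6)x = 323/12 + (5/12)x gives x* = 89 and P* = 64.
With the subsidy, sellers receive Ps = Pb + 15 for each unit, where Pb is the price buyers pay.
On the curves, Pb = 829/6 - (5/6)x and Ps = 323/12 + (5/12)x; the wedge Ps − Pb = 15 gives 323/12 + (5/12)x − (829/6 - (5/6)x) = 15, so x' = 101.
Then Pb = 829/6 − (5/6)·101 = 54 and Ps = 323/12 + (5/12)·101 = 69.
Government outlay = subsidy × quantity = 15 × 101 = 1515.

Government cost = 1515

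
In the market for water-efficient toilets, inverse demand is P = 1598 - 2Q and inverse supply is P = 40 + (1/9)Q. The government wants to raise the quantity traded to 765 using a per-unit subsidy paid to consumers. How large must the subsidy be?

At Q = 765, from the demand curve buyers pay Pb = 1598 − 2·765 = 68; from the supply curve sellers need Ps = 40 + (1/9)·765 = 125.
The subsidy must fill the gap: s = Ps − Pb = 125 − 68 = 57.

Required subsidy s = 57 per unit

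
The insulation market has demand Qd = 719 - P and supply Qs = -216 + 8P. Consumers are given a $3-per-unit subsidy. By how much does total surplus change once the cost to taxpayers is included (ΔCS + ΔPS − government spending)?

Pre-subsidy: 719 - P = -216 + 8P gives P* = 935/9, Q* = 5536/9.
With the rebate, buyers effectively pay Pb = Ps − 3, where Ps is the price sellers receive.
Demand in terms of Ps becomes Qd = 719 − 1(Ps − 3) = 722 - Ps. Setting this equal to supply: 722 - Ps = -216 + 8Ps, so Ps = 938/9.
Buyers pay Pb = 938/9 − 3 = 911/9; Q' = -216 + 8·(938/9) = 5560/9.
ΔCS = ½(5536/9 + 5560/9)(935/9 − 911/9) = 44384/27; ΔPS = ½(5536/9 + 5560/9)(938/9 − 935/9) = 5548/27.
Government spending = 3 × 5560/9 = 5560/3.
Net change = 44384/27 + 5548/27 − 5560/3 = -4. The loss equals the DWL triangle ½·3·8/3.

Net change in total surplus = -$4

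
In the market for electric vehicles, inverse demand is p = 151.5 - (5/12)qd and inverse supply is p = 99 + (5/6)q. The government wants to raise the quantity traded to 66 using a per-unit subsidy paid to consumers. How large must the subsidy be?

At q = 66, from the demand curve buyers pay pb = 151.5 − (5/12)·66 = 124; from the supply curve sellers need ps = 99 + (5/6)·66 = 154.
The subsidy must fill the gap: s = ps − pb = 154 − 124 = 30.

Required subsidy s = 30 per unit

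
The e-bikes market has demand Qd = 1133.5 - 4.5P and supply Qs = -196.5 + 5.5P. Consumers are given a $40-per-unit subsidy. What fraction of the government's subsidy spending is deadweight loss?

DWL / government spending = 99/1268

Pre-subsidy: 1133.5 - 4.5P = -196.5 + 5.5P gives P* = 133, Q* = 535.
With the rebate, buyers effectively pay Pb = Ps − 40, where Ps is the price sellers receive.
Demand in terms of Ps becomes Qd = 1133.5 − 4.5(Ps − 40) = 1313.5 - 4.5Ps. Setting this equal to supply: 1313.5 - 4.5Ps = -196.5 + 5.5Ps, so Ps = 151.
Buyers pay Pb = 151 − 40 = 111; Q' = -196.5 + 5.5·151 = 634.
ΔCS = ½(535 + 634)(133 − 111) = 12859; ΔPS = ½(535 + 634)(151 − 133) = 10521.
Government spending = 40 × 634 = 25360.
DWL = ½ × 40 × (634 − 535) = 1980; fraction = 1980 / 25360 = 99/1268.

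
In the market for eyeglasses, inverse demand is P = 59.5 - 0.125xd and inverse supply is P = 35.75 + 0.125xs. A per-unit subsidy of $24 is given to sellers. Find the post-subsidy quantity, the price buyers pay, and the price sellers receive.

x' = 191; buyers pay $35.625; sellers receive $59.625

Pre-subsidy: 59.5 - 0.125x = 35.75 + 0.125x gives x* = 95 and P* = 47.625.
With the subsidy, sellers receive Ps = Pb + 24 for each unit, where Pb is the price buyers pay.
On the curves, Pb = 59.5 - 0.125x and Ps = 35.75 + 0.125x; the wedge Ps − Pb = 24 gives 35.75 + 0.125x − (59.5 - 0.125x) = 24, so x' = 191.
Then Pb = 59.5 − 0.125·191 = 35.625 and Ps = 35.75 + 0.125·191 = 59.625.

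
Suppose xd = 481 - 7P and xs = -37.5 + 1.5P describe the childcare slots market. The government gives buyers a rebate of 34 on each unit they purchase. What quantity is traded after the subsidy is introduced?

x' = 96

Pre-subsidy: 481 - 7P = -37.5 + 1.5P gives P* = 61, x* = 54.
With the rebate, buyers effectively pay Pb = Ps − 34, where Ps is the price sellers receive.
Demand in terms of Ps becomes xd = 481 − 7(Ps − 34) = 719 - 7Ps. Setting this equal to supply: 719 - 7Ps = -37.5 + 1.5Ps, so Ps = 89.
Buyers pay Pb = 89 − 34 = 55; x' = -37.5 + 1.5·89 = 96.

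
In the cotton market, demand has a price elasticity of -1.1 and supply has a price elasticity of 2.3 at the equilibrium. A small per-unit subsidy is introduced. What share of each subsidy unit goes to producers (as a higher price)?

For a small subsidy around the equilibrium, the benefit split depends on the relative slopes, which at a point are proportional to the elasticities.
Buyer share = εs/(εs + |εd|) = 2.3/(2.3 + 1.1) = 23/34; seller share = |εd|/(εs + |εd|) = 11/34.
So producers capture 11/34 of the subsidy.

Producer share = 11/34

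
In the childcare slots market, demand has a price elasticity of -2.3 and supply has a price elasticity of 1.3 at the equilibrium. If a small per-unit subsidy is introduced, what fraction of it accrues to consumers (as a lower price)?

For a small subsidy around the equilibrium, the benefit split depends on the relative slopes, which at a point are proportional to the elasticities.
Buyer share = εs/(εs + |εd|) = 1.3/(1.3 + 2.3) = 13/36; seller share = |εd|/(εs + |εd|) = 23/36.

Consumer share = 13/36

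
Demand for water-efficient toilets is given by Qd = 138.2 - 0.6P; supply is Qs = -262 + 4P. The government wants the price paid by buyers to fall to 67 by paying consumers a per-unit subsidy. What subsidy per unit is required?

At a buyer price of 67, quantity demanded is 138.2 − 0.6·67 = 98.
Sellers supply 98 only when they receive Ps with -262 + 4·Ps = 98, i.e. Ps = 90.
s = Ps − Pb = 90 − 67 = 23.

Required subsidy s = 23 per unit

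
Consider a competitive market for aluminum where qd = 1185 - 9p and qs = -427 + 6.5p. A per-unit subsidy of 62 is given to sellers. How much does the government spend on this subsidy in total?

Pre-subsidy: 1185 - 9p = -427 + 6.5p gives p* = 104, q* = 249.
With the subsidy, sellers receive ps = pb + 62 for each unit, where pb is the price buyers pay.
Supply in terms of pb becomes qs = -427 + 6.5(pb + 62) = -24 + 6.5pb. Setting this equal to demand: 1185 - 9pb = -24 + 6.5pb, so pb = 78.
Sellers receive ps = 78 + 62 = 140; q' = 1185 − 9·78 = 483.
Government outlay = subsidy × quantity = 62 × 483 = 29946.

Government cost = 29946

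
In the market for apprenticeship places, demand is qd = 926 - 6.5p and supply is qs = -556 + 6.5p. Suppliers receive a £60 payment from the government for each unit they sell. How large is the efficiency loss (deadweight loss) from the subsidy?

Deadweight loss = £5850

Pre-subsidy: 926 - 6.5p = -556 + 6.5p gives p* = 114, q* = 185.
With the subsidy, sellers receive ps = pb + 60 for each unit, where pb is the price buyers pay.
Supply in terms of pb becomes qs = -556 + 6.5(pb + 60) = -166 + 6.5pb. Setting this equal to demand: 926 - 6.5pb = -166 + 6.5pb, so pb = 84.
Sellers receive ps = 84 + 60 = 144; q' = 926 − 6.5·84 = 380.
The subsidy expands output by 380 − 185 = 195 past the efficient level; on those units the gap between marginal cost and willingness to pay runs from 0 up to 60.
DWL = ½ × 60 × 195 = 5850.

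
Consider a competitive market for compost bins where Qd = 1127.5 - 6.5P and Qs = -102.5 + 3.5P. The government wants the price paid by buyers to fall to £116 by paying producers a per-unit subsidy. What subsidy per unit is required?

Required subsidy s = £20 per unit

At a buyer price of 116, quantity demanded is 1127.5 − 6.5·116 = 373.5.
Sellers supply 373.5 only when they receive Ps with -102.5 + 3.5·Ps = 373.5, i.e. Ps = 136.
s = Ps − Pb = 136 − 116 = 20.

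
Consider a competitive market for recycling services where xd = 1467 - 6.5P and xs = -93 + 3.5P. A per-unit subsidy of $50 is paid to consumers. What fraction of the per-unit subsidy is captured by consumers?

Consumer share = 0.35

Pre-subsidy: 1467 - 6.5P = -93 + 3.5P gives P* = 156, x* = 453.
With the rebate, buyers effectively pay Pb = Ps − 50, where Ps is the price sellers receive.
Demand in terms of Ps becomes xd = 1467 − 6.5(Ps − 50) = 1792 - 6.5Ps. Setting this equal to supply: 1792 - 6.5Ps = -93 + 3.5Ps, so Ps = 188.5.
Buyers pay Pb = 188.5 − 50 = 138.5; x' = -93 + 3.5·188.5 = 566.75.
Buyers' price falls by P* − Pb = 156 − 138.5 = 17.5; sellers' price rises by Ps − P* = 188.5 − 156 = 32.5.
So consumers capture 17.5/50 = 0.35 of each unit of subsidy.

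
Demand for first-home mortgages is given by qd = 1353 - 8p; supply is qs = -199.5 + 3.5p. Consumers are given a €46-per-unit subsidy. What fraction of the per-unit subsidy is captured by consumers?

Consumer share = 7/23

Pre-subsidy: 1353 - 8p = -199.5 + 3.5p gives p* = 135, q* = 273.
With the rebate, buyers effectively pay pb = ps − 46, where ps is the price sellers receive.
Demand in terms of ps becomes qd = 1353 − 8(ps − 46) = 1721 - 8ps. Setting this equal to supply: 1721 - 8ps = -199.5 + 3.5ps, so ps = 167.
Buyers pay pb = 167 − 46 = 121; q' = -199.5 + 3.5·167 = 385.
Buyers' price falls by p* − pb = 135 − 121 = 14; sellers' price rises by ps − p* = 167 − 135 = 32.
So consumers capture 14/46 = 7/23 of each unit of subsidy.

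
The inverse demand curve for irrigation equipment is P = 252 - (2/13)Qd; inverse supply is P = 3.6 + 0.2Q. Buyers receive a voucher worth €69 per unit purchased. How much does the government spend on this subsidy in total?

Government cost = €61893

Pre-subsidy: 252 - (2/13)Q = 3.6 + 0.2Q gives Q* = 702 and P* = 144.
With the rebate, buyers effectively pay Pb = Ps − 69, where Ps is the price sellers receive.
On the curves, Pb = 252 - (2/13)Q and Ps = 3.6 + 0.2Q; the wedge Ps − Pb = 69 gives 3.6 + 0.2Q − (252 - (2/13)Q) = 69, so Q' = 897.
Then Pb = 252 − (2/13)·897 = 114 and Ps = 3.6 + 0.2·897 = 183.
Government outlay = subsidy × quantity = 69 × 897 = 61893.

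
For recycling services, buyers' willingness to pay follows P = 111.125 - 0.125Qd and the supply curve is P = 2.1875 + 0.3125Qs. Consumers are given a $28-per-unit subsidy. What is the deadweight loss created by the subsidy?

Deadweight loss = $896

Pre-subsidy: 111.125 - 0.125Q = 2.1875 + 0.3125Q gives Q* = 249 and P* = 80.
With the rebate, buyers effectively pay Pb = Ps − 28, where Ps is the price sellers receive.
On the curves, Pb = 111.125 - 0.125Q and Ps = 2.1875 + 0.3125Q; the wedge Ps − Pb = 28 gives 2.1875 + 0.3125Q − (111.125 - 0.125Q) = 28, so Q' = 313.
Then Pb = 111.125 − 0.125·313 = 72 and Ps = 2.1875 + 0.3125·313 = 100.
The subsidy expands output by 313 − 249 = 64 past the efficient level; on those units the gap between marginal cost and willingness to pay runs from 0 up to 28.
DWL = ½ × 28 × 64 = 896.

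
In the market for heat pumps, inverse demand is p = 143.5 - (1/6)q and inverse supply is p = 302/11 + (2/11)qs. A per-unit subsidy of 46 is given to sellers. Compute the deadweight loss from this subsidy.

Deadweight loss = 3036

Pre-subsidy: 143.5 - (1/6)q = 302/11 + (2/11)q gives q* = 333 and p* = 88.
With the subsidy, sellers receive ps = pb + 46 for each unit, where pb is the price buyers pay.
On the curves, pb = 143.5 - (1/6)q and ps = 302/11 + (2/11)q; the wedge ps − pb = 46 gives 302/11 + (2/11)q − (143.5 - (1/6)q) = 46, so q' = 465.
Then pb = 143.5 − (1/6)·465 = 66 and ps = 302/11 + (2/11)·465 = 112.
The subsidy expands output by 465 − 333 = 132 past the efficient level; on those units the gap between marginal cost and willingness to pay runs from 0 up to 46.
DWL = ½ × 46 × 132 = 3036.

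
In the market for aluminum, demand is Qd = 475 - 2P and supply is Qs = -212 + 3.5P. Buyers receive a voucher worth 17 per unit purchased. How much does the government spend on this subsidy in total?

Pre-subsidy: 475 - 2P = -212 + 3.5P gives P* = 1374/11, Q* = 2477/11.
With the rebate, buyers effectively pay Pb = Ps − 17, where Ps is the price sellers receive.
Demand in terms of Ps becomes Qd = 475 − 2(Ps − 17) = 509 - 2Ps. Setting this equal to supply: 509 - 2Ps = -212 + 3.5Ps, so Ps = 1442/11.
Buyers pay Pb = 1442/11 − 17 = 1255/11; Q' = -212 + 3.5·(1442/11) = 2715/11.
Government outlay = subsidy × quantity = 17 × 2715/11 = 46155/11.

Government cost = 46155/11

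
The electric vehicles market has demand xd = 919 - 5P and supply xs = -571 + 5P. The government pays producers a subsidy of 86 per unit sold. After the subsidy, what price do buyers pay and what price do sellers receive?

Buyers pay 106; sellers receive 192

Pre-subsidy: 919 - 5P = -571 + 5P gives P* = 149, x* = 174.
With the subsidy, sellers receive Ps = Pb + 86 for each unit, where Pb is the price buyers pay.
Supply in terms of Pb becomes xs = -571 + 5(Pb + 86) = -141 + 5Pb. Setting this equal to demand: 919 - 5Pb = -141 + 5Pb, so Pb = 106.
Sellers receive Ps = 106 + 86 = 192; x' = 919 − 5·106 = 389.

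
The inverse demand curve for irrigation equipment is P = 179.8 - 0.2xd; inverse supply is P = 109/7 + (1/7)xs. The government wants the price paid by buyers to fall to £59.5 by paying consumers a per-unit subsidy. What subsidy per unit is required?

Required subsidy s = £42 per unit

At a buyer price of 59.5, quantity demanded is 899 − 5·59.5 = 601.5.
Sellers supply 601.5 only when they receive Ps = 109/7 + (1/7)·601.5 = 101.5.
s = Ps − Pb = 101.5 − 59.5 = 42.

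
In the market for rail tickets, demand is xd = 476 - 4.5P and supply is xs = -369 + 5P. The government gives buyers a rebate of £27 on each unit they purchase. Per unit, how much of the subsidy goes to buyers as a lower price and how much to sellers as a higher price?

Pre-subsidy: 476 - 4.5P = -369 + 5P gives P* = 1690/19, x* = 1439/19.
With the rebate, buyers effectively pay Pb = Ps − 27, where Ps is the price sellers receive.
Demand in terms of Ps becomes xd = 476 − 4.5(Ps − 27) = 597.5 - 4.5Ps. Setting this equal to supply: 597.5 - 4.5Ps = -369 + 5Ps, so Ps = 1933/19.
Buyers pay Pb = 1933/19 − 27 = 1420/19; x' = -369 + 5·(1933/19) = 2654/19.
Buyers' price falls by P* − Pb = 1690/19 − 1420/19 = 270/19; sellers' price rises by Ps − P* = 1933/19 − 1690/19 = 243/19.

Buyers gain 270/19 per unit; sellers gain 243/19 per unit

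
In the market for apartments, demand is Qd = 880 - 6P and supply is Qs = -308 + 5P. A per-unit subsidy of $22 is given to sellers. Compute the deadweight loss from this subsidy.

Pre-subsidy: 880 - 6P = -308 + 5P gives P* = 108, Q* = 232.
With the subsidy, sellers receive Ps = Pb + 22 for each unit, where Pb is the price buyers pay.
Supply in terms of Pb becomes Qs = -308 + 5(Pb + 22) = -198 + 5Pb. Setting this equal to demand: 880 - 6Pb = -198 + 5Pb, so Pb = 98.
Sellers receive Ps = 98 + 22 = 120; Q' = 880 − 6·98 = 292.
The subsidy expands output by 292 − 232 = 60 past the efficient level; on those units the gap between marginal cost and willingness to pay runs from 0 up to 22.
DWL = ½ × 22 × 60 = 660.

Deadweight loss = $660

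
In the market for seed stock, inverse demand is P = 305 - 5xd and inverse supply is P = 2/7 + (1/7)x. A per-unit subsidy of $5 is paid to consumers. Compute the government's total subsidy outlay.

Government cost = 2710/9

Pre-subsidy: 305 - 5x = 2/7 + (1/7)x gives x* = 59.25 and P* = 8.75.
With the rebate, buyers effectively pay Pb = Ps − 5, where Ps is the price sellers receive.
On the curves, Pb = 305 - 5x and Ps = 2/7 + (1/7)x; the wedge Ps − Pb = 5 gives 2/7 + (1/7)x − (305 - 5x) = 5, so x' = 542/9.
Then Pb = 305 − 5·(542/9) = 35/9 and Ps = 2/7 + (1/7)·(542/9) = 80/9.
Government outlay = subsidy × quantity = 5 × 542/9 = 2710/9.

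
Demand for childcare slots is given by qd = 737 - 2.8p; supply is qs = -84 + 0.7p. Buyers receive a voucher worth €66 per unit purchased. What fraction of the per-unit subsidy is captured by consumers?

Consumer share = 0.2

Pre-subsidy: 737 - 2.8p = -84 + 0.7p gives p* = 1642/7, q* = 80.2.
With the rebate, buyers effectively pay pb = ps − 66, where ps is the price sellers receive.
Demand in terms of ps becomes qd = 737 − 2.8(ps − 66) = 921.8 - 2.8ps. Setting this equal to supply: 921.8 - 2.8ps = -84 + 0.7ps, so ps = 10058/35.
Buyers pay pb = 10058/35 − 66 = 7748/35; q' = -84 + 0.7·(10058/35) = 117.16.
Buyers' price falls by p* − pb = 1642/7 − 7748/35 = 13.2; sellers' price rises by ps − p* = 10058/35 − 1642/7 = 52.8.
So consumers capture 13.2/66 = 0.2 of each unit of subsidy.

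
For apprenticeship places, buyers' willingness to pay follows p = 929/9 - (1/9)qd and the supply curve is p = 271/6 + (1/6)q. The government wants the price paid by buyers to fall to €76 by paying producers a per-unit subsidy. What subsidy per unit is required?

Required subsidy s = €10 per unit

At a buyer price of 76, quantity demanded is 929 − 9·76 = 245.
Sellers supply 245 only when they receive ps = 271/6 + (1/6)·245 = 86.
s = ps − pb = 86 − 76 = 10.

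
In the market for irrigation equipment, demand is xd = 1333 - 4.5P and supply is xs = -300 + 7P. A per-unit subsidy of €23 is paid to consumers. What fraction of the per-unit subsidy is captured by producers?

Producer share = 9/23

Pre-subsidy: 1333 - 4.5P = -300 + 7P gives P* = 142, x* = 694.
With the rebate, buyers effectively pay Pb = Ps − 23, where Ps is the price sellers receive.
Demand in terms of Ps becomes xd = 1333 − 4.5(Ps − 23) = 1436.5 - 4.5Ps. Setting this equal to supply: 1436.5 - 4.5Ps = -300 + 7Ps, so Ps = 151.
Buyers pay Pb = 151 − 23 = 128; x' = -300 + 7·151 = 757.
Buyers' price falls by P* − Pb = 142 − 128 = 14; sellers' price rises by Ps − P* = 151 − 142 = 9.
So producers capture 9/23 = 9/23 of each unit of subsidy.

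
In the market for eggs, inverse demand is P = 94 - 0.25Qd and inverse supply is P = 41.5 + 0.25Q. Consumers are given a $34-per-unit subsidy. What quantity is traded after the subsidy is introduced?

Q' = 173

Pre-subsidy: 94 - 0.25Q = 41.5 + 0.25Q gives Q* = 105 and P* = 67.75.
With the rebate, buyers effectively pay Pb = Ps − 34, where Ps is the price sellers receive.
On the curves, Pb = 94 - 0.25Q and Ps = 41.5 + 0.25Q; the wedge Ps − Pb = 34 gives 41.5 + 0.25Q − (94 - 0.25Q) = 34, so Q' = 173.
Then Pb = 94 − 0.25·173 = 50.75 and Ps = 41.5 + 0.25·173 = 84.75.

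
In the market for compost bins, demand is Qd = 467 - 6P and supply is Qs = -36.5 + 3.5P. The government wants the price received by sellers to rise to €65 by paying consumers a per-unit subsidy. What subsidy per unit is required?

Required subsidy s = €19 per unit

At a seller price of 65, quantity supplied is -36.5 + 3.5·65 = 191.
Buyers absorb 191 only when they pay Pb with 467 − 6·Pb = 191, i.e. Pb = 46.
s = Ps − Pb = 65 − 46 = 19.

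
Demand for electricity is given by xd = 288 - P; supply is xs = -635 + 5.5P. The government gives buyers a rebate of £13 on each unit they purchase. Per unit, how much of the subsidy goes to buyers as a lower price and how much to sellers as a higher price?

Buyers gain £11 per unit; sellers gain £2 per unit

Pre-subsidy: 288 - P = -635 + 5.5P gives P* = 142, x* = 146.
With the rebate, buyers effectively pay Pb = Ps − 13, where Ps is the price sellers receive.
Demand in terms of Ps becomes xd = 288 − 1(Ps − 13) = 301 - Ps. Setting this equal to supply: 301 - Ps = -635 + 5.5Ps, so Ps = 144.
Buyers pay Pb = 144 − 13 = 131; x' = -635 + 5.5·144 = 157.
Buyers' price falls by P* − Pb = 142 − 131 = 11; sellers' price rises by Ps − P* = 144 − 142 = 2.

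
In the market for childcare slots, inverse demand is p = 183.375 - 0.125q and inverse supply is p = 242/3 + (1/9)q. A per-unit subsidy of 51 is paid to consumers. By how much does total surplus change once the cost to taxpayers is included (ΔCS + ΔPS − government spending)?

Net change in total surplus = -5508

Pre-subsidy: 183.375 - 0.125q = 242/3 + (1/9)q gives q* = 435 and p* = 129.
With the rebate, buyers effectively pay pb = ps − 51, where ps is the price sellers receive.
On the curves, pb = 183.375 - 0.125q and ps = 242/3 + (1/9)q; the wedge ps − pb = 51 gives 242/3 + (1/9)q − (183.375 - 0.125q) = 51, so q' = 651.
Then pb = 183.375 − 0.125·651 = 102 and ps = 242/3 + (1/9)·651 = 153.
ΔCS = ½(435 + 651)(129 − 102) = 14661; ΔPS = ½(435 + 651)(153 − 129) = 13032.
Government spending = 51 × 651 = 33201.
Net change = 14661 + 13032 − 33201 = -5508. The loss equals the DWL triangle ½·51·216.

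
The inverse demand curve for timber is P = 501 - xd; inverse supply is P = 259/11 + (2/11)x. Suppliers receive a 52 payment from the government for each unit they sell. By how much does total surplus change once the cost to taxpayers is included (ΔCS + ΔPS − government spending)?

Net change in total surplus = -1144

Pre-subsidy: 501 - x = 259/11 + (2/11)x gives x* = 404 and P* = 97.
With the subsidy, sellers receive Ps = Pb + 52 for each unit, where Pb is the price buyers pay.
On the curves, Pb = 501 - x and Ps = 259/11 + (2/11)x; the wedge Ps − Pb = 52 gives 259/11 + (2/11)x − (501 - x) = 52, so x' = 448.
Then Pb = 501 − 1·448 = 53 and Ps = 259/11 + (2/11)·448 = 105.
ΔCS = ½(404 + 448)(97 − 53) = 18744; ΔPS = ½(404 + 448)(105 − 97) = 3408.
Government spending = 52 × 448 = 23296.
Net change = 18744 + 3408 − 23296 = -1144. The loss equals the DWL triangle ½·52·44.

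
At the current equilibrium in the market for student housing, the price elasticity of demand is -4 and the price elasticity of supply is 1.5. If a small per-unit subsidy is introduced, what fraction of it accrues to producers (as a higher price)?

Producer share = 8/11

For a small subsidy around the equilibrium, the benefit split depends on the relative slopes, which at a point are proportional to the elasticities.
Buyer share = εs/(εs + |εd|) = 1.5/(1.5 + 4) = 3/11; seller share = |εd|/(εs + |εd|) = 8/11.
So producers capture 8/11 of the subsidy.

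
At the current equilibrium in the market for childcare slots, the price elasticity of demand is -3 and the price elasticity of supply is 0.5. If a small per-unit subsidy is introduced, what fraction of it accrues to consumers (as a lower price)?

For a small subsidy around the equilibrium, the benefit split depends on the relative slopes, which at a point are proportional to the elasticities.
Buyer share = εs/(εs + |εd|) = 0.5/(0.5 + 3) = 1/7; seller share = |εd|/(εs + |εd|) = 6/7.

Consumer share = 1/7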